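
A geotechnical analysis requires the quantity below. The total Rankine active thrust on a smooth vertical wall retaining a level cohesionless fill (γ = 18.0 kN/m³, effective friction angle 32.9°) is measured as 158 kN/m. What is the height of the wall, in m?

7.70 m

K_a = 0.2960. P_a = ½ K_a γ H² ⇒ H = √(2P_a/(K_a γ)).
H = √(2×158/(0.2960×18.0)) = 7.701 m.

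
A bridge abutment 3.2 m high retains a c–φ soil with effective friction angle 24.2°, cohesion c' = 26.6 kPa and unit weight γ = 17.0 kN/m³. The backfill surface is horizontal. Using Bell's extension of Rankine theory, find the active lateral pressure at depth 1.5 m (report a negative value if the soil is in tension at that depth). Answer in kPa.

-23.7 kPa

K_a = (1 − sin φ)/(1 + sin φ) = 0.4185.
σ_a = K_a γ z − 2c√K_a = 0.4185×17.0×1.5 − 2×26.6×0.6469 = -23.74 kPa.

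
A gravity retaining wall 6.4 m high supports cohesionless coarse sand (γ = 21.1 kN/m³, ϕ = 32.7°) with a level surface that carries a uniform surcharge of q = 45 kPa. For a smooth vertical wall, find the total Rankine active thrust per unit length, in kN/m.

215 kN/m

K_a = tan²(45° − φ/2) = 0.2985.
Soil triangle: ½ K_a γ H² = 0.5×0.2985×21.1×6.4² = 129.0 kN/m.
Surcharge rectangle: K_a q H = 0.2985×45×6.4 = 85.97 kN/m.
Total = 129.0 + 85.97 = 215.0 kN/m.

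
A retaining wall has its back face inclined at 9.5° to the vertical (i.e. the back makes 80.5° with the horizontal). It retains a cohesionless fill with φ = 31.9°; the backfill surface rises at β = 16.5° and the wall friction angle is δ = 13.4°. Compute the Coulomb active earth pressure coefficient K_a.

K_a = sin²(α+φ) / [sin²α · sin(α−δ) · (1 + √{sin(φ+δ)sin(φ−β) / (sin(α−δ)sin(α+β))})²].
With α = 80.5°, φ = 31.9°, δ = 13.4°, β = 16.5°: K_a = 0.4510.

0.451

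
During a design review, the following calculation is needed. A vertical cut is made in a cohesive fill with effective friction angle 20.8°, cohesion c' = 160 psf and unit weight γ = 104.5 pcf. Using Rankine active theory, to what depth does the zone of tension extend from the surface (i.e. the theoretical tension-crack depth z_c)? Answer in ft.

K_a = tan²(45° − 20.8°/2) = 0.4759; √K_a = 0.6899.
The active pressure is zero where K_a γ z = 2c√K_a, so z_c = 2c/(γ√K_a) = 2×160/(104.5×0.6899) = 4.439 ft.

4.44 ft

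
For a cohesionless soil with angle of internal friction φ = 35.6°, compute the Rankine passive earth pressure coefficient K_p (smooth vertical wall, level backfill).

3.79

K_p = (1 + sin φ)/(1 − sin φ) = tan²(45° + 35.6°/2) = 3.786.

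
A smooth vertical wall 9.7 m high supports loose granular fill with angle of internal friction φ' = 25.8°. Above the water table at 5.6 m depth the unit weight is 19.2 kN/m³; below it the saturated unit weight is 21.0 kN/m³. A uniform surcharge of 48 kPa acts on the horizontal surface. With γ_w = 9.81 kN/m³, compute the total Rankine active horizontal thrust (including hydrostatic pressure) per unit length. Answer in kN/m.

595 kN/m

K_a = tan²(45° − φ/2) = 0.3935.
γ' = 21.0 − 9.81 = 11.19 kN/m³. h₂ = H − d_w = 4.1 m.
σ'_h: at surface K_a·q = 18.89; at WT K_a(q+γd_w) = 61.20; at base K_a(q+γd_w+γ'h₂) = 79.25 kPa.
P₁ = ½(18.89+61.20)×5.6 = 224.2; P₂ = ½(61.20+79.25)×4.1 = 287.9; P_w = ½γ_w h₂² = 82.45.
Total = 224.2+287.9+82.45 = 594.6 kN/m.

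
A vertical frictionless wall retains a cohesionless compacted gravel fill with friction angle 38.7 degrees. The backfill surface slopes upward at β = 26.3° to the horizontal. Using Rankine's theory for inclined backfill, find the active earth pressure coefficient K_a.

K_a = cos β · (cos β − √(cos²β − cos²φ)) / (cos β + √(cos²β − cos²φ)).
cos β = 0.8965, cos φ = 0.7804, √(cos²β − cos²φ) = 0.4412.
K_a = 0.8965 × (0.8965 − 0.4412)/(0.8965 + 0.4412) = 0.3052.

0.305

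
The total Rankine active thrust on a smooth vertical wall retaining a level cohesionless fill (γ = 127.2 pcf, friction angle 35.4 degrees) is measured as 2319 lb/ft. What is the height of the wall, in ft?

11.7 ft

K_a = 0.2664. P_a = ½ K_a γ H² ⇒ H = √(2P_a/(K_a γ)).
H = √(2×2319/(0.2664×127.2)) = 11.70 ft.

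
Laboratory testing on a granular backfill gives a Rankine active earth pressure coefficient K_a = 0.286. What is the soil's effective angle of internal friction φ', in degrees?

33.7°

K_a = tan²(45° − φ/2) ⇒ 45° − φ/2 = arctan(√0.286) = 28.14°.
φ = 2(45° − 28.14°) = 33.73°.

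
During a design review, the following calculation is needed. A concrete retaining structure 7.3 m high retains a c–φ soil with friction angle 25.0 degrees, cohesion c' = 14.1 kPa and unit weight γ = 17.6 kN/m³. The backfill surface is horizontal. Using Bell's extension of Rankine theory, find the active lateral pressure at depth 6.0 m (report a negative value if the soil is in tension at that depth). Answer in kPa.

K_a = (1 − sin φ)/(1 + sin φ) = 0.4059.
σ_a = K_a γ z − 2c√K_a = 0.4059×17.6×6.0 − 2×14.1×0.6371 = 24.89 kPa.

24.9 kPa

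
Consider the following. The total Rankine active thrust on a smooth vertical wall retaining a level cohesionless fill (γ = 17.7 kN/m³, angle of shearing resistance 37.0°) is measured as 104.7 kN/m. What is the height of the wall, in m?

6.90 m

K_a = 0.2486. P_a = ½ K_a γ H² ⇒ H = √(2P_a/(K_a γ)).
H = √(2×104.7/(0.2486×17.7)) = 6.899 m.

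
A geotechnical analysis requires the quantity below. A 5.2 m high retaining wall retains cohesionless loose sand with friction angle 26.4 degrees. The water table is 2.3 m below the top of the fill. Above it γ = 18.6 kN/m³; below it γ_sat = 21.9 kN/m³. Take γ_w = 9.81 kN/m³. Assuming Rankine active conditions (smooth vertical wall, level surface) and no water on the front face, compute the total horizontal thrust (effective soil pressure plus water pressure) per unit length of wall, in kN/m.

K_a = tan²(45° − φ/2) = 0.3844.
γ' = 21.9 − 9.81 = 12.09 kN/m³. Depth below WT = 2.9 m.
σ'_h at WT = K_a γ d_w = 16.45 kPa; at base = 16.45 + K_a γ' × 2.9 = 29.92 kPa.
P₁ (0–2.3 m) = ½×16.45×2.3 = 18.91. P₂ (2.3–5.2 m) = ½(16.45+29.92)×2.9 = 67.24.
P_w = ½ γ_w h₂² = 0.5×9.81×2.9² = 41.25. Total = 18.91+67.24+41.25 = 127.4 kN/m.

127 kN/m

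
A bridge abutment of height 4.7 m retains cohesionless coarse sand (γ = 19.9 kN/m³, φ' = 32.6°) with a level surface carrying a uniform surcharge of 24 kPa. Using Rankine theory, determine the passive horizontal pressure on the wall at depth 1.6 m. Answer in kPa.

186 kPa

K_p = (1 + sin φ)/(1 − sin φ) = 3.336.
σ_v = γz + q = 19.9 × 1.6 + 24 = 55.84 kPa.
σ_h = K_p σ_v = 3.336 × 55.84 = 186.3 kPa.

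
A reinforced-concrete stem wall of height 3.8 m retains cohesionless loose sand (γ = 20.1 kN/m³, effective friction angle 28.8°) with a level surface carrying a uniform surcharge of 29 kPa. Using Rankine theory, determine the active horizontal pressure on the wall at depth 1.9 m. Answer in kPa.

K_a = (1 − sin φ)/(1 + sin φ) = 0.3498.
σ_v = γz + q = 20.1 × 1.9 + 29 = 67.19 kPa.
σ_h = K_a σ_v = 0.3498 × 67.19 = 23.50 kPa.

23.5 kPa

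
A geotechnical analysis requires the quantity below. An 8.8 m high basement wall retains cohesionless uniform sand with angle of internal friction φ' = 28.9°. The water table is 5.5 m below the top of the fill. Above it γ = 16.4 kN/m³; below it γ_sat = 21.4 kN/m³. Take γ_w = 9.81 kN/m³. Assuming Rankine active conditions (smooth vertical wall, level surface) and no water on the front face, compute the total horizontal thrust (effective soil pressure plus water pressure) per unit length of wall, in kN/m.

266 kN/m

K_a = tan²(45° − φ/2) = 0.3484.
γ' = 21.4 − 9.81 = 11.59 kN/m³. Depth below WT = 3.3 m.
σ'_h at WT = K_a γ d_w = 31.42 kPa; at base = 31.42 + K_a γ' × 3.3 = 44.75 kPa.
P₁ (0–5.5 m) = ½×31.42×5.5 = 86.41. P₂ (5.5–8.8 m) = ½(31.42+44.75)×3.3 = 125.7.
P_w = ½ γ_w h₂² = 0.5×9.81×3.3² = 53.42. Total = 86.41+125.7+53.42 = 265.5 kN/m.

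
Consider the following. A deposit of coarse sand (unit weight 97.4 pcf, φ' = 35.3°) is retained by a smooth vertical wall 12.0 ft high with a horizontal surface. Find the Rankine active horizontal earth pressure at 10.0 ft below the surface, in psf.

261 psf

K_a = (1 − sin φ)/(1 + sin φ) = 0.2675.
σ_h = K_a γ z = 0.2675 × 97.4 × 10.0 = 260.6 psf.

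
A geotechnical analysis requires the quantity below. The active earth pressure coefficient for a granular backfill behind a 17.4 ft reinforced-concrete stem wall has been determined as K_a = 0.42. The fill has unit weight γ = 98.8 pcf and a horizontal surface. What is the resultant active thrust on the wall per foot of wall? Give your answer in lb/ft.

6280 lb/ft

P = ½ K_a γ H² = 0.5 × 0.42 × 98.8 × 17.4² = 6282 lb/ft.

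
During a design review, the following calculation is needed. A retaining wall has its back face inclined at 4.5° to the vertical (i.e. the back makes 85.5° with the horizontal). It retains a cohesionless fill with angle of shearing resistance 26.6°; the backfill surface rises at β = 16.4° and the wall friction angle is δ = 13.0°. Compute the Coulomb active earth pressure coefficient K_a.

0.499

K_a = sin²(α+φ) / [sin²α · sin(α−δ) · (1 + √{sin(φ+δ)sin(φ−β) / (sin(α−δ)sin(α+β))})²].
With α = 85.5°, φ = 26.6°, δ = 13.0°, β = 16.4°: K_a = 0.4986.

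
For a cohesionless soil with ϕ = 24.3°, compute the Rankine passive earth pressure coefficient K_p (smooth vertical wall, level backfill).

2.40

K_p = (1 + sin φ)/(1 − sin φ) = tan²(45° + 24.3°/2) = 2.399.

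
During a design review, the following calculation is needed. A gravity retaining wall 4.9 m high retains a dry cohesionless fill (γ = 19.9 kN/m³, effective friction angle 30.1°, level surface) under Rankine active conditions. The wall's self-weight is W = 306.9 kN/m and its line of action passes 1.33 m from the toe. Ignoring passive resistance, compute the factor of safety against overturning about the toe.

3.15

K_a = tan²(45° − 30.1°/2) = 0.3320.
P_a = ½K_aγH² = 0.5×0.3320×19.9×4.9² = 79.31 kN/m, acting at H/3 = 1.633 m above the base.
Overturning moment M_o = P_a × H/3 = 79.31 × 1.633 = 129.5.
Resisting moment M_r = W × 1.33 = 306.9 × 1.33 = 408.2.
FS_overturning = M_r/M_o = 408.2/129.5 = 3.151.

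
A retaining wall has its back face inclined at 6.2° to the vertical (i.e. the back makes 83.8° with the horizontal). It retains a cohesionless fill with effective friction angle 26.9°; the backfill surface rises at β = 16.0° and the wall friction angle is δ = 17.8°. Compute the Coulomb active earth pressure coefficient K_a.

K_a = sin²(α+φ) / [sin²α · sin(α−δ) · (1 + √{sin(φ+δ)sin(φ−β) / (sin(α−δ)sin(α+β))})²].
With α = 83.8°, φ = 26.9°, δ = 17.8°, β = 16.0°: K_a = 0.5057.

0.506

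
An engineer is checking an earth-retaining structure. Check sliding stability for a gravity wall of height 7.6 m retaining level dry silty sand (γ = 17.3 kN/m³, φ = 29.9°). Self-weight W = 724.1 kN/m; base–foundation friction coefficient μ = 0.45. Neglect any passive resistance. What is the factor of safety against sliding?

1.95

K_a = tan²(45° − 29.9°/2) = 0.3347.
P_a = ½K_aγH² = 0.5×0.3347×17.3×7.6² = 167.2 kN/m, acting at H/3 = 2.533 m above the base.
FS_sliding = μW / P_a = 0.45×724.1 / 167.2 = 1.949.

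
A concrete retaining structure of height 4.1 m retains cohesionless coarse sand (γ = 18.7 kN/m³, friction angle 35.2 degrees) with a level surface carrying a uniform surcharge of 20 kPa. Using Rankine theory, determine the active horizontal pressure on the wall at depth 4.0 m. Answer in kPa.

K_a = (1 − sin φ)/(1 + sin φ) = 0.2687.
σ_v = γz + q = 18.7 × 4.0 + 20 = 94.80 kPa.
σ_h = K_a σ_v = 0.2687 × 94.80 = 25.47 kPa.

25.5 kPa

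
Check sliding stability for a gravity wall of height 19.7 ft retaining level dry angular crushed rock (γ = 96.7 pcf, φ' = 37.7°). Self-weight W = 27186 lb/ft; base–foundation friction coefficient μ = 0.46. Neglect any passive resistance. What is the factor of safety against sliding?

2.76

K_a = tan²(45° − 37.7°/2) = 0.2411.
P_a = ½K_aγH² = 0.5×0.2411×96.7×19.7² = 4523 lb/ft, acting at H/3 = 6.567 ft above the base.
FS_sliding = μW / P_a = 0.46×27186 / 4523 = 2.765.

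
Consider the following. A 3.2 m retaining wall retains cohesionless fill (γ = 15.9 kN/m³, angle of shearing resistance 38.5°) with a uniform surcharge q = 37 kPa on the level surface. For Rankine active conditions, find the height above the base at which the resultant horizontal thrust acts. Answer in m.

1.38 m

K_a = 0.2327.
Triangular part P₁ = ½K_aγH² = 18.94 at H/3 = 1.067 m; rectangular part P₂ = K_a q H = 27.55 at H/2 = 1.600 m.
ȳ = (P₁·1.067 + P₂·1.600)/(P₁+P₂) = 1.383 m.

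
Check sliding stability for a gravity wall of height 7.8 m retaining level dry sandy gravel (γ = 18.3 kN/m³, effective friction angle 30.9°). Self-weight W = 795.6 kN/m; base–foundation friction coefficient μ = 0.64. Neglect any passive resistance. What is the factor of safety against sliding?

2.85

K_a = tan²(45° − 30.9°/2) = 0.3214.
P_a = ½K_aγH² = 0.5×0.3214×18.3×7.8² = 178.9 kN/m, acting at H/3 = 2.600 m above the base.
FS_sliding = μW / P_a = 0.64×795.6 / 178.9 = 2.846.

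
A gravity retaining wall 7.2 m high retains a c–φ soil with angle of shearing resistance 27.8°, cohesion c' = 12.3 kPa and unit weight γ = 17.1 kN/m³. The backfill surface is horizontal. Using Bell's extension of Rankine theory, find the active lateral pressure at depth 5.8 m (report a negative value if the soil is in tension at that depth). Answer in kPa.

K_a = (1 − sin φ)/(1 + sin φ) = 0.3639.
σ_a = K_a γ z − 2c√K_a = 0.3639×17.1×5.8 − 2×12.3×0.6032 = 21.25 kPa.

21.3 kPa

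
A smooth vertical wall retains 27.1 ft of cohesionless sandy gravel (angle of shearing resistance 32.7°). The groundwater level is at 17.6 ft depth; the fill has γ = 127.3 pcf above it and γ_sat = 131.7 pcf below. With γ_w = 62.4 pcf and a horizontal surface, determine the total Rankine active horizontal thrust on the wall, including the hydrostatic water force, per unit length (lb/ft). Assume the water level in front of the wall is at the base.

K_a = tan²(45° − φ/2) = 0.2985.
γ' = 131.7 − 62.4 = 69.30 pcf. Depth below WT = 9.5 ft.
σ'_h at WT = K_a γ d_w = 668.8 psf; at base = 668.8 + K_a γ' × 9.5 = 865.3 psf.
P₁ (0–17.6 ft) = ½×668.8×17.6 = 5885. P₂ (17.6–27.1 ft) = ½(668.8+865.3)×9.5 = 7287.
P_w = ½ γ_w h₂² = 0.5×62.4×9.5² = 2816. Total = 5885+7287+2816 = 15990 lb/ft.

16000 lb/ft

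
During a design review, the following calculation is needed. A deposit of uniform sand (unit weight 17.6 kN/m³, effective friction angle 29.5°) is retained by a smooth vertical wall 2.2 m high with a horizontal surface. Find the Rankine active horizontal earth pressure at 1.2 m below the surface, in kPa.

K_a = (1 − sin φ)/(1 + sin φ) = 0.3401.
σ_h = K_a γ z = 0.3401 × 17.6 × 1.2 = 7.183 kPa.

7.18 kPa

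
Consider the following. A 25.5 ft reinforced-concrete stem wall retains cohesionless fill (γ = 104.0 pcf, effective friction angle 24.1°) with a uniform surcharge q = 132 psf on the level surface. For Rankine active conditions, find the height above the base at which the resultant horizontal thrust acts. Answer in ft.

K_a = 0.4201.
Triangular part P₁ = ½K_aγH² = 14210 at H/3 = 8.500 ft; rectangular part P₂ = K_a q H = 1414 at H/2 = 12.75 ft.
ȳ = (P₁·8.500 + P₂·12.75)/(P₁+P₂) = 8.885 ft.

8.88 ft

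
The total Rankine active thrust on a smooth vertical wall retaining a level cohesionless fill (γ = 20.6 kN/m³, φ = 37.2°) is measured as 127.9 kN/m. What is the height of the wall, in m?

K_a = 0.2464. P_a = ½ K_a γ H² ⇒ H = √(2P_a/(K_a γ)).
H = √(2×127.9/(0.2464×20.6)) = 7.099 m.

7.10 m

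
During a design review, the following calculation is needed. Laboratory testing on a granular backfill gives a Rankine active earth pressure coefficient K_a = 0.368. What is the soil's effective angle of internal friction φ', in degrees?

27.5°

K_a = tan²(45° − φ/2) ⇒ 45° − φ/2 = arctan(√0.368) = 31.24°.
φ = 2(45° − 31.24°) = 27.52°.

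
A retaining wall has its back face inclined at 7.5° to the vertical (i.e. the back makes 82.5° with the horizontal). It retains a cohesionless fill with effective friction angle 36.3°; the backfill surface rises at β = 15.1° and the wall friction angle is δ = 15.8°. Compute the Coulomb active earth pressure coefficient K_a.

K_a = sin²(α+φ) / [sin²α · sin(α−δ) · (1 + √{sin(φ+δ)sin(φ−β) / (sin(α−δ)sin(α+β))})²].
With α = 82.5°, φ = 36.3°, δ = 15.8°, β = 15.1°: K_a = 0.3496.

0.350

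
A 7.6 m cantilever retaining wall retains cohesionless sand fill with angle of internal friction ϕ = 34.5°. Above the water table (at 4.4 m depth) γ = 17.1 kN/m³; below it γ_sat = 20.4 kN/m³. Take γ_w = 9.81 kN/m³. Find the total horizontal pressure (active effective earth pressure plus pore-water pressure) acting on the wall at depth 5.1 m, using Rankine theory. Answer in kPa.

29.7 kPa

K_a = (1 − sin φ)/(1 + sin φ) = 0.2768.
γ' = 20.4 − 9.81 = 10.59 kN/m³.
Effective vertical stress at 5.1 m: σ'_v = 17.1×4.4 + 10.59×0.700 = 82.65 kPa.
σ'_h = K_a σ'_v = 0.2768 × 82.65 = 22.88 kPa; u = γ_w × 0.700 = 6.867 kPa.
Total σ_h = 22.88 + 6.867 = 29.75 kPa.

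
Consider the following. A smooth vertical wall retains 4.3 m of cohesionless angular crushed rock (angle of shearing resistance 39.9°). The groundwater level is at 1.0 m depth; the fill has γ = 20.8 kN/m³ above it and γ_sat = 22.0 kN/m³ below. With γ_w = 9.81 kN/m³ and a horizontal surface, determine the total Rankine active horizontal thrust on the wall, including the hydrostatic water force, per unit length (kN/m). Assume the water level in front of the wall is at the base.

85.2 kN/m

K_a = tan²(45° − φ/2) = 0.2184.
γ' = 22.0 − 9.81 = 12.19 kN/m³. Depth below WT = 3.3 m.
σ'_h at WT = K_a γ d_w = 4.543 kPa; at base = 4.543 + K_a γ' × 3.3 = 13.33 kPa.
P₁ (0–1.0 m) = ½×4.543×1.0 = 2.272. P₂ (1.0–4.3 m) = ½(4.543+13.33)×3.3 = 29.49.
P_w = ½ γ_w h₂² = 0.5×9.81×3.3² = 53.42. Total = 2.272+29.49+53.42 = 85.18 kN/m.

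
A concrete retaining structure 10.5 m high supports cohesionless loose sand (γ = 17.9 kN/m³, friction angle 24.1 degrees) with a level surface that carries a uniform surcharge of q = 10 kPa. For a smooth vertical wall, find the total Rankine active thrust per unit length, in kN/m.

459 kN/m

K_a = tan²(45° − φ/2) = 0.4201.
Soil triangle: ½ K_a γ H² = 0.5×0.4201×17.9×10.5² = 414.5 kN/m.
Surcharge rectangle: K_a q H = 0.4201×10×10.5 = 44.11 kN/m.
Total = 414.5 + 44.11 = 458.7 kN/m.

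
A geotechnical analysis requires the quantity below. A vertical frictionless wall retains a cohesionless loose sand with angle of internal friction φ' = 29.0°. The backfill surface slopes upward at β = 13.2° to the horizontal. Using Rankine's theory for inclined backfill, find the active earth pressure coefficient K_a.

K_a = cos β · (cos β − √(cos²β − cos²φ)) / (cos β + √(cos²β − cos²φ)).
cos β = 0.9736, cos φ = 0.8746, √(cos²β − cos²φ) = 0.4277.
K_a = 0.9736 × (0.9736 − 0.4277)/(0.9736 + 0.4277) = 0.3793.

0.379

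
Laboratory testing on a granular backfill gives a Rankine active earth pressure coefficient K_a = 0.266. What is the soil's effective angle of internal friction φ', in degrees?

K_a = tan²(45° − φ/2) ⇒ 45° − φ/2 = arctan(√0.266) = 27.28°.
φ = 2(45° − 27.28°) = 35.43°.

35.4°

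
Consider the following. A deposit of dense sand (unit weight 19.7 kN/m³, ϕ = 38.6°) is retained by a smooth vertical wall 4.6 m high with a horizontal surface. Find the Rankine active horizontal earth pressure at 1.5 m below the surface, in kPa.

K_a = (1 − sin φ)/(1 + sin φ) = 0.2316.
σ_h = K_a γ z = 0.2316 × 19.7 × 1.5 = 6.844 kPa.

6.84 kPa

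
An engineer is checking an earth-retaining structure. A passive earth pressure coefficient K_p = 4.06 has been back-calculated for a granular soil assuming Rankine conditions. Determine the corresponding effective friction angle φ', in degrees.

37.2°

K_p = (1+sin φ)/(1−sin φ) ⇒ sin φ = (K_p − 1)/(K_p + 1) = 0.6047.
φ = arcsin(0.6047) = 37.21°.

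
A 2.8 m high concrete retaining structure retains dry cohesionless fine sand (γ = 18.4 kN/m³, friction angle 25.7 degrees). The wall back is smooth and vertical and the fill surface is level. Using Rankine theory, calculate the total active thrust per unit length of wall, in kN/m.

K_a = tan²(45° − φ/2) = 0.3950.
P_a = ½ K_a γ H² = 0.5 × 0.3950 × 18.4 × 2.8² = 28.49 kN/m.

28.5 kN/m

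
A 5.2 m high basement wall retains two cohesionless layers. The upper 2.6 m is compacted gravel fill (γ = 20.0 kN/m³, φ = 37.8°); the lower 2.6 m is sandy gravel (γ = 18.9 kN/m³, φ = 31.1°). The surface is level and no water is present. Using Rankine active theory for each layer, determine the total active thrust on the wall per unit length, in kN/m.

K_a1 = tan²(45°−37.8°/2) = 0.2400; K_a2 = tan²(45°−31.1°/2) = 0.3188.
Layer 1: σ at base = K_a1 γ₁ h₁ = 12.48 kPa; P₁ = ½×12.48×2.6 = 16.22.
Layer 2: σ_v at top = γ₁h₁ = 52.00; σ_h top = K_a2×52.00 = 16.58; σ_h base = K_a2×(52.00+18.9×2.6) = 32.24.
P₂ = ½(16.58+32.24)×2.6 = 63.47. Total P_a = 16.22+63.47 = 79.69 kN/m.

79.7 kN/m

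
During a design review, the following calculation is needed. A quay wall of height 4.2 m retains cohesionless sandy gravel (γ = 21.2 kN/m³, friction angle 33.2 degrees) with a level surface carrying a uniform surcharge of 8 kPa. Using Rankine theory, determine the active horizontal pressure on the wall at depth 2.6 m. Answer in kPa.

K_a = (1 − sin φ)/(1 + sin φ) = 0.2924.
σ_v = γz + q = 21.2 × 2.6 + 8 = 63.12 kPa.
σ_h = K_a σ_v = 0.2924 × 63.12 = 18.45 kPa.

18.5 kPa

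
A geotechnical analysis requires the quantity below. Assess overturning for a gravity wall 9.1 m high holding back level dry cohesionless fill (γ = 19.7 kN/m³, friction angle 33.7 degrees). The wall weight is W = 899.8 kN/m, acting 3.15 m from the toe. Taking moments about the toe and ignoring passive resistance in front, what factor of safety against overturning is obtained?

4.00

K_a = tan²(45° − 33.7°/2) = 0.2863.
P_a = ½K_aγH² = 0.5×0.2863×19.7×9.1² = 233.5 kN/m, acting at H/3 = 3.033 m above the base.
Overturning moment M_o = P_a × H/3 = 233.5 × 3.033 = 708.4.
Resisting moment M_r = W × 3.15 = 899.8 × 3.15 = 2834.
FS_overturning = M_r/M_o = 2834/708.4 = 4.001.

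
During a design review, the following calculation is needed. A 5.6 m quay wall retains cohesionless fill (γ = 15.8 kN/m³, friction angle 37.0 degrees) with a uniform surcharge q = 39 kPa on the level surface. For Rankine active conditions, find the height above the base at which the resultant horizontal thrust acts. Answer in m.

2.30 m

K_a = 0.2486.
Triangular part P₁ = ½K_aγH² = 61.59 at H/3 = 1.867 m; rectangular part P₂ = K_a q H = 54.29 at H/2 = 2.800 m.
ȳ = (P₁·1.867 + P₂·2.800)/(P₁+P₂) = 2.304 m.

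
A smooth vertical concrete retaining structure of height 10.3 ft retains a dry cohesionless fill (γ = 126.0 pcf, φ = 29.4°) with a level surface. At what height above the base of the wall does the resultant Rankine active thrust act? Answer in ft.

3.43 ft

K_a = 0.3415.
The pressure distribution is triangular, so the resultant acts at H/3 above the base = 10.3/3 = 3.433 ft.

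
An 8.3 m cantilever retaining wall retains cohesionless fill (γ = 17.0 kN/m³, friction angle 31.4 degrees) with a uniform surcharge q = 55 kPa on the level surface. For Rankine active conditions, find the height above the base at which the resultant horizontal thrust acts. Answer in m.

K_a = 0.3149.
Triangular part P₁ = ½K_aγH² = 184.4 at H/3 = 2.767 m; rectangular part P₂ = K_a q H = 143.8 at H/2 = 4.150 m.
ȳ = (P₁·2.767 + P₂·4.150)/(P₁+P₂) = 3.373 m.

3.37 m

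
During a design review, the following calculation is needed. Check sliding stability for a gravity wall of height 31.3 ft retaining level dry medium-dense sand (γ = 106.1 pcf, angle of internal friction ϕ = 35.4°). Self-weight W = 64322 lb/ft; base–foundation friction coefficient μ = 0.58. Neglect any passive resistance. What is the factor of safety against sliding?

K_a = tan²(45° − 35.4°/2) = 0.2664.
P_a = ½K_aγH² = 0.5×0.2664×106.1×31.3² = 13850 lb/ft, acting at H/3 = 10.43 ft above the base.
FS_sliding = μW / P_a = 0.58×64322 / 13850 = 2.695.

2.69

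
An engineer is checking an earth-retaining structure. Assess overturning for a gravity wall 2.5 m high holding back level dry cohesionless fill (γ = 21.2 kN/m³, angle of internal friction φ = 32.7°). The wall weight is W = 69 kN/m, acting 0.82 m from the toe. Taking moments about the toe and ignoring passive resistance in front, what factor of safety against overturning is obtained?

K_a = tan²(45° − 32.7°/2) = 0.2985.
P_a = ½K_aγH² = 0.5×0.2985×21.2×2.5² = 19.78 kN/m, acting at H/3 = 0.8333 m above the base.
Overturning moment M_o = P_a × H/3 = 19.78 × 0.8333 = 16.48.
Resisting moment M_r = W × 0.82 = 69 × 0.82 = 56.58.
FS_overturning = M_r/M_o = 56.58/16.48 = 3.433.

3.43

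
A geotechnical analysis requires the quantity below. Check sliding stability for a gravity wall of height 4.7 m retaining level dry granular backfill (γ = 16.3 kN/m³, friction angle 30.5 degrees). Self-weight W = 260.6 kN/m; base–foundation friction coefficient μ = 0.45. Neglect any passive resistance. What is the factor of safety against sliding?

K_a = tan²(45° − 30.5°/2) = 0.3267.
P_a = ½K_aγH² = 0.5×0.3267×16.3×4.7² = 58.81 kN/m, acting at H/3 = 1.567 m above the base.
FS_sliding = μW / P_a = 0.45×260.6 / 58.81 = 1.994.

1.99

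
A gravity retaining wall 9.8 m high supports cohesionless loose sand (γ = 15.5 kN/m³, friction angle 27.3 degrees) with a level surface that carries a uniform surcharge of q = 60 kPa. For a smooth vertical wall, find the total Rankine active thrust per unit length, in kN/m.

K_a = tan²(45° − φ/2) = 0.3711.
Soil triangle: ½ K_a γ H² = 0.5×0.3711×15.5×9.8² = 276.2 kN/m.
Surcharge rectangle: K_a q H = 0.3711×60×9.8 = 218.2 kN/m.
Total = 276.2 + 218.2 = 494.5 kN/m.

494 kN/m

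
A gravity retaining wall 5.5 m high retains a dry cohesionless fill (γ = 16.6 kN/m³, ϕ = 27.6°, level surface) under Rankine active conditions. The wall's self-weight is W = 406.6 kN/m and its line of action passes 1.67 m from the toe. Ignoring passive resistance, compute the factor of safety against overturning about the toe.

K_a = tan²(45° − 27.6°/2) = 0.3668.
P_a = ½K_aγH² = 0.5×0.3668×16.6×5.5² = 92.09 kN/m, acting at H/3 = 1.833 m above the base.
Overturning moment M_o = P_a × H/3 = 92.09 × 1.833 = 168.8.
Resisting moment M_r = W × 1.67 = 406.6 × 1.67 = 679.0.
FS_overturning = M_r/M_o = 679.0/168.8 = 4.022.

4.02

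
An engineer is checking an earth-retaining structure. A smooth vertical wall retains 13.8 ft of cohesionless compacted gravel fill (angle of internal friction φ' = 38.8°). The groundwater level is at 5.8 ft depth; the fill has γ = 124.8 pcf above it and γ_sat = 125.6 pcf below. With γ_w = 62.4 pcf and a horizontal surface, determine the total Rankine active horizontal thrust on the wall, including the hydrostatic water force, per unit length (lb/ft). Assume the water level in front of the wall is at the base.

4270 lb/ft

K_a = tan²(45° − φ/2) = 0.2296.
γ' = 125.6 − 62.4 = 63.20 pcf. Depth below WT = 8.0 ft.
σ'_h at WT = K_a γ d_w = 166.2 psf; at base = 166.2 + K_a γ' × 8.0 = 282.2 psf.
P₁ (0–5.8 ft) = ½×166.2×5.8 = 481.9. P₂ (5.8–13.8 ft) = ½(166.2+282.2)×8.0 = 1794.
P_w = ½ γ_w h₂² = 0.5×62.4×8.0² = 1997. Total = 481.9+1794+1997 = 4272 lb/ft.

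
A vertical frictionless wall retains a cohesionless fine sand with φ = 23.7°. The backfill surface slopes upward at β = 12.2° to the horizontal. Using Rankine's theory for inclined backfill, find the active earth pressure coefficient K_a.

K_a = cos β · (cos β − √(cos²β − cos²φ)) / (cos β + √(cos²β − cos²φ)).
cos β = 0.9774, cos φ = 0.9157, √(cos²β − cos²φ) = 0.3419.
K_a = 0.9774 × (0.9774 − 0.3419)/(0.9774 + 0.3419) = 0.4708.

0.471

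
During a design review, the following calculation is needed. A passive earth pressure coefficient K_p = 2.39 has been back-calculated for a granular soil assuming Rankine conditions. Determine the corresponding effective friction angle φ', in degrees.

24.2°

K_p = (1+sin φ)/(1−sin φ) ⇒ sin φ = (K_p − 1)/(K_p + 1) = 0.4100.
φ = arcsin(0.4100) = 24.21°.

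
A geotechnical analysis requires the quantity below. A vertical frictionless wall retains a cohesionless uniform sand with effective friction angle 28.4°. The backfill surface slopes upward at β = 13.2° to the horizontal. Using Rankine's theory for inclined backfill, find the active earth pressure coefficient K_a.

0.389

K_a = cos β · (cos β − √(cos²β − cos²φ)) / (cos β + √(cos²β − cos²φ)).
cos β = 0.9736, cos φ = 0.8796, √(cos²β − cos²φ) = 0.4172.
K_a = 0.9736 × (0.9736 − 0.4172)/(0.9736 + 0.4172) = 0.3895.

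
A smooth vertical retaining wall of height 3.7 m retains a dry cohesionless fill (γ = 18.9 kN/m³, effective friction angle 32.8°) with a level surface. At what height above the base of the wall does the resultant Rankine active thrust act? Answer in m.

K_a = 0.2973.
The pressure distribution is triangular, so the resultant acts at H/3 above the base = 3.7/3 = 1.233 m.

1.23 m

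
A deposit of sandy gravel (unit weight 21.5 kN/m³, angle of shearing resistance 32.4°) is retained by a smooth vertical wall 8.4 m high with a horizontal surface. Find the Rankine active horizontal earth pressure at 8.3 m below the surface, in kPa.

53.9 kPa

K_a = (1 − sin φ)/(1 + sin φ) = 0.3022.
σ_h = K_a γ z = 0.3022 × 21.5 × 8.3 = 53.93 kPa.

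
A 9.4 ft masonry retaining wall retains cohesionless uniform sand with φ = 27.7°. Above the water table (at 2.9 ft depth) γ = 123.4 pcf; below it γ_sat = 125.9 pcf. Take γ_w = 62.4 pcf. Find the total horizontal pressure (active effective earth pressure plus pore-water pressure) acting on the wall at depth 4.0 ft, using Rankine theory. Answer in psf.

K_a = (1 − sin φ)/(1 + sin φ) = 0.3653.
γ' = 125.9 − 62.4 = 63.50 pcf.
Effective vertical stress at 4.0 ft: σ'_v = 123.4×2.9 + 63.50×1.10 = 427.7 psf.
σ'_h = K_a σ'_v = 0.3653 × 427.7 = 156.3 psf; u = γ_w × 1.10 = 68.64 psf.
Total σ_h = 156.3 + 68.64 = 224.9 psf.

225 psf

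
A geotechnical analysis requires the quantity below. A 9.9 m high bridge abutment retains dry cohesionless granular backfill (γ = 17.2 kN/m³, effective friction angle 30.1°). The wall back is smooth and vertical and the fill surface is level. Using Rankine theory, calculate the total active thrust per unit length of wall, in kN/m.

K_a = tan²(45° − φ/2) = 0.3320.
P_a = ½ K_a γ H² = 0.5 × 0.3320 × 17.2 × 9.9² = 279.8 kN/m.

280 kN/m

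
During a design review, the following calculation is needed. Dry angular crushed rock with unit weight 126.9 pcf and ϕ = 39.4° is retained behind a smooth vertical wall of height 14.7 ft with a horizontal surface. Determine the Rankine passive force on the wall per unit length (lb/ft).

K_p = tan²(45° + φ/2) = 4.475.
P_p = ½ K_p γ H² = 0.5 × 4.475 × 126.9 × 14.7² = 61360 lb/ft.

61400 lb/ft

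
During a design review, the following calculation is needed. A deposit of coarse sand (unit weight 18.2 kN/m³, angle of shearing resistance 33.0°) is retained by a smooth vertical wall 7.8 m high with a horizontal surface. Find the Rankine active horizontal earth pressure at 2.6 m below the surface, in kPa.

K_a = (1 − sin φ)/(1 + sin φ) = 0.2948.
σ_h = K_a γ z = 0.2948 × 18.2 × 2.6 = 13.95 kPa.

13.9 kPa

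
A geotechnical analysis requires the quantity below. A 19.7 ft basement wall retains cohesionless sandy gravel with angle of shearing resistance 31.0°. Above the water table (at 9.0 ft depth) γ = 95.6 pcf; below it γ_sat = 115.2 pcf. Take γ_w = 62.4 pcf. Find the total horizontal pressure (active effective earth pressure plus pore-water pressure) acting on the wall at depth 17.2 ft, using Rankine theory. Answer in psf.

926 psf

K_a = (1 − sin φ)/(1 + sin φ) = 0.3201.
γ' = 115.2 − 62.4 = 52.80 pcf.
Effective vertical stress at 17.2 ft: σ'_v = 95.6×9.0 + 52.80×8.20 = 1293 psf.
σ'_h = K_a σ'_v = 0.3201 × 1293 = 414.0 psf; u = γ_w × 8.20 = 511.7 psf.
Total σ_h = 414.0 + 511.7 = 925.7 psf.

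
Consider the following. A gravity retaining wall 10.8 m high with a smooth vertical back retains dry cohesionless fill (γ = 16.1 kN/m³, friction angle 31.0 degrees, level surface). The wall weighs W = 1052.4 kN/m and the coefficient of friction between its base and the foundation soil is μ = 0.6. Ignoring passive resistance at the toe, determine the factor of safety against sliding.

K_a = tan²(45° − 31.0°/2) = 0.3201.
P_a = ½K_aγH² = 0.5×0.3201×16.1×10.8² = 300.6 kN/m, acting at H/3 = 3.600 m above the base.
FS_sliding = μW / P_a = 0.6×1052.4 / 300.6 = 2.101.

2.10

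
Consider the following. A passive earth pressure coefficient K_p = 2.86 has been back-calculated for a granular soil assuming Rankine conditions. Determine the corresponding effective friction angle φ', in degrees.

K_p = (1+sin φ)/(1−sin φ) ⇒ sin φ = (K_p − 1)/(K_p + 1) = 0.4819.
φ = arcsin(0.4819) = 28.81°.

28.8°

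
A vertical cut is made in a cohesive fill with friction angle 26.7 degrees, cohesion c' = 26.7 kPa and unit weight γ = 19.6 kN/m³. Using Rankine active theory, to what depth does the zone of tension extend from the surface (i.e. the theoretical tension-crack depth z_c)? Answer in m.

4.42 m

K_a = tan²(45° − 26.7°/2) = 0.3800; √K_a = 0.6164.
The active pressure is zero where K_a γ z = 2c√K_a, so z_c = 2c/(γ√K_a) = 2×26.7/(19.6×0.6164) = 4.420 m.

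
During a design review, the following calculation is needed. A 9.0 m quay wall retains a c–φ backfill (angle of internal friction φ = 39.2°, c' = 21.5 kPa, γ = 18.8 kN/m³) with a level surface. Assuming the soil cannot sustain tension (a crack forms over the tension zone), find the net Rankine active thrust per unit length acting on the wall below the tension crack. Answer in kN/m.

37.1 kN/m

K_a = 0.2255; √K_a = 0.4748.
Tension-crack depth z_c = 2c/(γ√K_a) = 2×21.5/(18.8×0.4748) = 4.817 m.
σ_a at base = K_a γ H − 2c√K_a = 0.2255×18.8×9.0 − 2×21.5×0.4748 = 17.73 kPa.
P_a = ½ × 17.73 × (H − z_c) = 0.5×17.73×4.183 = 37.09 kN/m.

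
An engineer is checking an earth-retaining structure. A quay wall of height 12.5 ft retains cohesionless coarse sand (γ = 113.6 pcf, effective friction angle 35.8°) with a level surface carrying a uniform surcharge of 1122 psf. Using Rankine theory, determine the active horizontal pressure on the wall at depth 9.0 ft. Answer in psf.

562 psf

K_a = (1 − sin φ)/(1 + sin φ) = 0.2619.
σ_v = γz + q = 113.6 × 9.0 + 1122 = 2144 psf.
σ_h = K_a σ_v = 0.2619 × 2144 = 561.5 psf.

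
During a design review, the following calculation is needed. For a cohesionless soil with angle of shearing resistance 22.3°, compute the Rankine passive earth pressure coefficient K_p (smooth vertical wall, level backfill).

K_p = (1 + sin φ)/(1 − sin φ) = tan²(45° + 22.3°/2) = 2.223.

2.22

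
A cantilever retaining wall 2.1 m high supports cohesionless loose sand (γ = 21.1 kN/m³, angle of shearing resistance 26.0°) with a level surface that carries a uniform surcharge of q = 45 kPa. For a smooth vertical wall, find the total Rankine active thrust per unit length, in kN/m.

K_a = tan²(45° − φ/2) = 0.3905.
Soil triangle: ½ K_a γ H² = 0.5×0.3905×21.1×2.1² = 18.17 kN/m.
Surcharge rectangle: K_a q H = 0.3905×45×2.1 = 36.90 kN/m.
Total = 18.17 + 36.90 = 55.07 kN/m.

55.1 kN/m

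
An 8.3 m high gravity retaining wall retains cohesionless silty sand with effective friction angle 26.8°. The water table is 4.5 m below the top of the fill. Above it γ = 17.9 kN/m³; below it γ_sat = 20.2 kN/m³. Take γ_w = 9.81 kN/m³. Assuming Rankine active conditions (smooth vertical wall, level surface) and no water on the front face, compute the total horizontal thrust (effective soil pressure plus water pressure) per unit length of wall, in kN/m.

K_a = tan²(45° − φ/2) = 0.3785.
γ' = 20.2 − 9.81 = 10.39 kN/m³. Depth below WT = 3.8 m.
σ'_h at WT = K_a γ d_w = 30.49 kPa; at base = 30.49 + K_a γ' × 3.8 = 45.43 kPa.
P₁ (0–4.5 m) = ½×30.49×4.5 = 68.59. P₂ (4.5–8.3 m) = ½(30.49+45.43)×3.8 = 144.2.
P_w = ½ γ_w h₂² = 0.5×9.81×3.8² = 70.83. Total = 68.59+144.2+70.83 = 283.7 kN/m.

284 kN/m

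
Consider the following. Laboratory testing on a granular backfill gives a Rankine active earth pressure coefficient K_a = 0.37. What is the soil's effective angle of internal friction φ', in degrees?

27.4°

K_a = tan²(45° − φ/2) ⇒ 45° − φ/2 = arctan(√0.37) = 31.31°.
φ = 2(45° − 31.31°) = 27.38°.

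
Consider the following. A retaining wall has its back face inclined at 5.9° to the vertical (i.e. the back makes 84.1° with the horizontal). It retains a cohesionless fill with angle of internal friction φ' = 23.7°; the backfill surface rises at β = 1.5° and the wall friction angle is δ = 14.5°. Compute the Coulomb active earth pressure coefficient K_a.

K_a = sin²(α+φ) / [sin²α · sin(α−δ) · (1 + √{sin(φ+δ)sin(φ−β) / (sin(α−δ)sin(α+β))})²].
With α = 84.1°, φ = 23.7°, δ = 14.5°, β = 1.5°: K_a = 0.4344.

0.434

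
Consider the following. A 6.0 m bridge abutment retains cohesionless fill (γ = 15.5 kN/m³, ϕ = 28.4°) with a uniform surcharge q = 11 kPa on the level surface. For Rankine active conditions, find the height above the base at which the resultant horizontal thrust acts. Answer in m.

2.19 m

K_a = 0.3554.
Triangular part P₁ = ½K_aγH² = 99.15 at H/3 = 2.000 m; rectangular part P₂ = K_a q H = 23.45 at H/2 = 3.000 m.
ȳ = (P₁·2.000 + P₂·3.000)/(P₁+P₂) = 2.191 m.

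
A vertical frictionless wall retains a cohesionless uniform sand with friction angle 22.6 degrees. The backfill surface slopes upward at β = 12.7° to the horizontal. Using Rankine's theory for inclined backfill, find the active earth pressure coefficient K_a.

K_a = cos β · (cos β − √(cos²β − cos²φ)) / (cos β + √(cos²β − cos²φ)).
cos β = 0.9755, cos φ = 0.9232, √(cos²β − cos²φ) = 0.3152.
K_a = 0.9755 × (0.9755 − 0.3152)/(0.9755 + 0.3152) = 0.4991.

0.499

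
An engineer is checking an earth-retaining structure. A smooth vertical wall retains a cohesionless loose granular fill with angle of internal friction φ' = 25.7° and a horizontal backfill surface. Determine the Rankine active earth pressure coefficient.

0.395

K_a = (1 − sin φ)/(1 + sin φ) = (1 − sin 25.7°)/(1 + sin 25.7°) = 0.3950.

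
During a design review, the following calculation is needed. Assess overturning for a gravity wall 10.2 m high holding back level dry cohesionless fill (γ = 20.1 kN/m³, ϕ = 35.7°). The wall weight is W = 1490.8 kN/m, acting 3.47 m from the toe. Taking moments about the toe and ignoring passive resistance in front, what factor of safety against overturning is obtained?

K_a = tan²(45° − 35.7°/2) = 0.2630.
P_a = ½K_aγH² = 0.5×0.2630×20.1×10.2² = 275.0 kN/m, acting at H/3 = 3.400 m above the base.
Overturning moment M_o = P_a × H/3 = 275.0 × 3.400 = 934.9.
Resisting moment M_r = W × 3.47 = 1490.8 × 3.47 = 5173.
FS_overturning = M_r/M_o = 5173/934.9 = 5.533.

5.53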